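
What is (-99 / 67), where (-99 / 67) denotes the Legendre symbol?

1

(-99 / 67)
  = (35 / 67)    [-99 ≡ 35 mod 67]
  = -(67 / 35)    [QR: both ≡ 3 mod 4, sign flips]
  = -(32 / 35)    [67 ≡ 32 mod 35]
  = (1 / 35)    [35 ≡ 3 mod 8 ⇒ (2 / 35)^5 = -1]
  = 1    [(1 / 35) = 1]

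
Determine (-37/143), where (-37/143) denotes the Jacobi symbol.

Reduce the numerator: -37 ≡ 106 (mod 143), so (-37/143) = (106/143).
Factor out 2: 106 = 2·53. Since 143 ≡ 7 (mod 8), (2/143) = +1. Now have (53/143).
53 ≡ 1 (mod 4), so quadratic reciprocity gives (53/143) = (143/53). Reduce: 143 ≡ 37 (mod 53). Now have (37/53).
37 ≡ 1 (mod 4), so quadratic reciprocity gives (37/53) = (53/37). Reduce: 53 ≡ 16 (mod 37). Now have (16/37).
Factor out 2: 16 = 2^4. Since 37 ≡ 5 (mod 8), (2/37) = -1, and (2/37)^4 = +1. Now have (1/37).
(1/37) = 1. Collecting the sign factors: 1.

1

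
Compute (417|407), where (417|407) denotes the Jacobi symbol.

(417|407)
  = (10|407)    [417 ≡ 10 mod 407]
  = (5|407)    [407 ≡ 7 mod 8 ⇒ (2|407) = +1]
  = (407|5)    [QR: 5 ≡ 1 mod 4, sign kept]
  = (2|5)    [407 ≡ 2 mod 5]
  = -(1|5)    [5 ≡ 5 mod 8 ⇒ (2|5) = -1]
  = -1    [(1|5) = 1]

-1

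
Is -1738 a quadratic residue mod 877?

yes

(-1738/877)
  = (16/877)    [-1738 ≡ 16 mod 877]
  = (1/877)    [877 ≡ 5 mod 8 ⇒ (2/877)^4 = +1]
  = 1    [(1/877) = 1]
The Legendre symbol is 1, so x^2 ≡ -1738 (mod 877) has solution.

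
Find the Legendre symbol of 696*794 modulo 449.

By multiplicativity, (696·794/449) = (696/449)·(794/449).
First factor (696/449):
(696/449)
  = (247/449)    [696 ≡ 247 mod 449]
  = (449/247)    [QR: 449 ≡ 1 mod 4, sign kept]
  = (202/247)    [449 ≡ 202 mod 247]
  = (101/247)    [247 ≡ 7 mod 8 ⇒ (2/247) = +1]
  = (247/101)    [QR: 101 ≡ 1 mod 4, sign kept]
  = (45/101)    [247 ≡ 45 mod 101]
  = (101/45)    [QR: 45 ≡ 1 mod 4, sign kept]
  = (11/45)    [101 ≡ 11 mod 45]
  = (45/11)    [QR: 45 ≡ 1 mod 4, sign kept]
  = (1/11)    [45 ≡ 1 mod 11]
  = 1    [(1/11) = 1]
Second factor (794/449):
(794/449)
  = (345/449)    [794 ≡ 345 mod 449]
  = (449/345)    [QR: 345 ≡ 1 mod 4, sign kept]
  = (104/345)    [449 ≡ 104 mod 345]
  = (13/345)    [345 ≡ 1 mod 8 ⇒ (2/345)^3 = +1]
  = (345/13)    [QR: 13 ≡ 1 mod 4, sign kept]
  = (7/13)    [345 ≡ 7 mod 13]
  = (13/7)    [QR: 13 ≡ 1 mod 4, sign kept]
  = (6/7)    [13 ≡ 6 mod 7]
  = (3/7)    [7 ≡ 7 mod 8 ⇒ (2/7) = +1]
  = -(7/3)    [QR: both ≡ 3 mod 4, sign flips]
  = -(1/3)    [7 ≡ 1 mod 3]
  = -1    [(1/3) = 1]
Product: (1)·(-1) = -1.

-1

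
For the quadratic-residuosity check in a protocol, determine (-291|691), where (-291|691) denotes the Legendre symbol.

1

(-291|691)
  = (400|691)    [-291 ≡ 400 mod 691]
  = (25|691)    [691 ≡ 3 mod 8 ⇒ (2|691)^4 = +1]
  = (691|25)    [QR: 25 ≡ 1 mod 4, sign kept]
  = (16|25)    [691 ≡ 16 mod 25]
  = (1|25)    [25 ≡ 1 mod 8 ⇒ (2|25)^4 = +1]
  = 1    [(1|25) = 1]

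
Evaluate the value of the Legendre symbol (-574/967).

Reduce the numerator: -574 ≡ 393 (mod 967), so (-574/967) = (393/967).
393 ≡ 1 (mod 4), so quadratic reciprocity gives (393/967) = (967/393). Reduce: 967 ≡ 181 (mod 393). Now have (181/393).
181 ≡ 1 (mod 4), so quadratic reciprocity gives (181/393) = (393/181). Reduce: 393 ≡ 31 (mod 181). Now have (31/181).
181 ≡ 1 (mod 4), so quadratic reciprocity gives (31/181) = (181/31). Reduce: 181 ≡ 26 (mod 31). Now have (26/31).
Factor out 2: 26 = 2·13. Since 31 ≡ 7 (mod 8), (2/31) = +1. Now have (13/31).
13 ≡ 1 (mod 4), so quadratic reciprocity gives (13/31) = (31/13). Reduce: 31 ≡ 5 (mod 13). Now have (5/13).
5 ≡ 1 (mod 4), so quadratic reciprocity gives (5/13) = (13/5). Reduce: 13 ≡ 3 (mod 5). Now have (3/5).
5 ≡ 1 (mod 4), so quadratic reciprocity gives (3/5) = (5/3). Reduce: 5 ≡ 2 (mod 3). Now have (2/3).
Factor out 2: 2 = 2. Since 3 ≡ 3 (mod 8), (2/3) = -1. Now have -(1/3).
(1/3) = 1. Collecting the sign factors: -1.

-1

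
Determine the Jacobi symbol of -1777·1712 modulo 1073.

-1

By multiplicativity, (-1777·1712/1073) = (-1777/1073)·(1712/1073).
First factor (-1777/1073):
(-1777/1073)
  = (369/1073)    [-1777 ≡ 369 mod 1073]
  = (1073/369)    [QR: 369 ≡ 1 mod 4, sign kept]
  = (335/369)    [1073 ≡ 335 mod 369]
  = (369/335)    [QR: 369 ≡ 1 mod 4, sign kept]
  = (34/335)    [369 ≡ 34 mod 335]
  = (17/335)    [335 ≡ 7 mod 8 ⇒ (2/335) = +1]
  = (335/17)    [QR: 17 ≡ 1 mod 4, sign kept]
  = (12/17)    [335 ≡ 12 mod 17]
  = (3/17)    [17 ≡ 1 mod 8 ⇒ (2/17)^2 = +1]
  = (17/3)    [QR: 17 ≡ 1 mod 4, sign kept]
  = (2/3)    [17 ≡ 2 mod 3]
  = -(1/3)    [3 ≡ 3 mod 8 ⇒ (2/3) = -1]
  = -1    [(1/3) = 1]
Second factor (1712/1073):
(1712/1073)
  = (639/1073)    [1712 ≡ 639 mod 1073]
  = (1073/639)    [QR: 1073 ≡ 1 mod 4, sign kept]
  = (434/639)    [1073 ≡ 434 mod 639]
  = (217/639)    [639 ≡ 7 mod 8 ⇒ (2/639) = +1]
  = (639/217)    [QR: 217 ≡ 1 mod 4, sign kept]
  = (205/217)    [639 ≡ 205 mod 217]
  = (217/205)    [QR: 205 ≡ 1 mod 4, sign kept]
  = (12/205)    [217 ≡ 12 mod 205]
  = (3/205)    [205 ≡ 5 mod 8 ⇒ (2/205)^2 = +1]
  = (205/3)    [QR: 205 ≡ 1 mod 4, sign kept]
  = (1/3)    [205 ≡ 1 mod 3]
  = 1    [(1/3) = 1]
Product: (-1)·(1) = -1.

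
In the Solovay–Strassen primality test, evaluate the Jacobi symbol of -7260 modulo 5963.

1

(-7260/5963)
  = -(7260/5963)    [5963 ≡ 3 mod 4 ⇒ (-1/5963) = -1]
  = -(1297/5963)    [7260 ≡ 1297 mod 5963]
  = -(5963/1297)    [QR: 1297 ≡ 1 mod 4, sign kept]
  = -(775/1297)    [5963 ≡ 775 mod 1297]
  = -(1297/775)    [QR: 1297 ≡ 1 mod 4, sign kept]
  = -(522/775)    [1297 ≡ 522 mod 775]
  = -(261/775)    [775 ≡ 7 mod 8 ⇒ (2/775) = +1]
  = -(775/261)    [QR: 261 ≡ 1 mod 4, sign kept]
  = -(253/261)    [775 ≡ 253 mod 261]
  = -(261/253)    [QR: 253 ≡ 1 mod 4, sign kept]
  = -(8/253)    [261 ≡ 8 mod 253]
  = (1/253)    [253 ≡ 5 mod 8 ⇒ (2/253)^3 = -1]
  = 1    [(1/253) = 1]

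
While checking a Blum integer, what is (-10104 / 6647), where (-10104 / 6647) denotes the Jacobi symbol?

1

Reduce the numerator: -10104 ≡ 3190 (mod 6647), so (-10104 / 6647) = (3190 / 6647).
Factor out 2: 3190 = 2·1595. Since 6647 ≡ 7 (mod 8), (2 / 6647) = +1. Now have (1595 / 6647).
Both 1595 ≡ 3 and 6647 ≡ 3 (mod 4), so reciprocity gives (1595 / 6647) = -(6647 / 1595). Reduce: 6647 ≡ 267 (mod 1595). Now have -(267 / 1595).
Both 267 ≡ 3 and 1595 ≡ 3 (mod 4), so reciprocity gives (267 / 1595) = -(1595 / 267). Reduce: 1595 ≡ 260 (mod 267). Now have (260 / 267).
Factor out 2: 260 = 2^2·65. Since 267 ≡ 3 (mod 8), (2 / 267) = -1, and (2 / 267)^2 = +1. Now have (65 / 267).
65 ≡ 1 (mod 4), so quadratic reciprocity gives (65 / 267) = (267 / 65). Reduce: 267 ≡ 7 (mod 65). Now have (7 / 65).
65 ≡ 1 (mod 4), so quadratic reciprocity gives (7 / 65) = (65 / 7). Reduce: 65 ≡ 2 (mod 7). Now have (2 / 7).
Factor out 2: 2 = 2. Since 7 ≡ 7 (mod 8), (2 / 7) = +1. Now have (1 / 7).
(1 / 7) = 1. Collecting the sign factors: 1.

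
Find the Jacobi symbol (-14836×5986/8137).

-1

By multiplicativity, (-14836·5986/8137) = (-14836/8137)·(5986/8137).
First factor (-14836/8137):
(-14836/8137)
  = (1438/8137)    [-14836 ≡ 1438 mod 8137]
  = (719/8137)    [8137 ≡ 1 mod 8 ⇒ (2/8137) = +1]
  = (8137/719)    [QR: 8137 ≡ 1 mod 4, sign kept]
  = (228/719)    [8137 ≡ 228 mod 719]
  = (57/719)    [719 ≡ 7 mod 8 ⇒ (2/719)^2 = +1]
  = (719/57)    [QR: 57 ≡ 1 mod 4, sign kept]
  = (35/57)    [719 ≡ 35 mod 57]
  = (57/35)    [QR: 57 ≡ 1 mod 4, sign kept]
  = (22/35)    [57 ≡ 22 mod 35]
  = -(11/35)    [35 ≡ 3 mod 8 ⇒ (2/35) = -1]
  = (35/11)    [QR: both ≡ 3 mod 4, sign flips]
  = (2/11)    [35 ≡ 2 mod 11]
  = -(1/11)    [11 ≡ 3 mod 8 ⇒ (2/11) = -1]
  = -1    [(1/11) = 1]
Second factor (5986/8137):
(5986/8137)
  = (2993/8137)    [8137 ≡ 1 mod 8 ⇒ (2/8137) = +1]
  = (8137/2993)    [QR: 2993 ≡ 1 mod 4, sign kept]
  = (2151/2993)    [8137 ≡ 2151 mod 2993]
  = (2993/2151)    [QR: 2993 ≡ 1 mod 4, sign kept]
  = (842/2151)    [2993 ≡ 842 mod 2151]
  = (421/2151)    [2151 ≡ 7 mod 8 ⇒ (2/2151) = +1]
  = (2151/421)    [QR: 421 ≡ 1 mod 4, sign kept]
  = (46/421)    [2151 ≡ 46 mod 421]
  = -(23/421)    [421 ≡ 5 mod 8 ⇒ (2/421) = -1]
  = -(421/23)    [QR: 421 ≡ 1 mod 4, sign kept]
  = -(7/23)    [421 ≡ 7 mod 23]
  = (23/7)    [QR: both ≡ 3 mod 4, sign flips]
  = (2/7)    [23 ≡ 2 mod 7]
  = (1/7)    [7 ≡ 7 mod 8 ⇒ (2/7) = +1]
  = 1    [(1/7) = 1]
Product: (-1)·(1) = -1.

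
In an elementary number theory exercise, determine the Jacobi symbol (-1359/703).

1

(-1359/703)
  = (47/703)    [-1359 ≡ 47 mod 703]
  = -(703/47)    [QR: both ≡ 3 mod 4, sign flips]
  = -(45/47)    [703 ≡ 45 mod 47]
  = -(47/45)    [QR: 45 ≡ 1 mod 4, sign kept]
  = -(2/45)    [47 ≡ 2 mod 45]
  = (1/45)    [45 ≡ 5 mod 8 ⇒ (2/45) = -1]
  = 1    [(1/45) = 1]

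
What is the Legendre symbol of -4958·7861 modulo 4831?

1

By multiplicativity, (-4958·7861 / 4831) = (-4958 / 4831)·(7861 / 4831).
First factor (-4958 / 4831):
(-4958 / 4831)
  = (4704 / 4831)    [-4958 ≡ 4704 mod 4831]
  = (147 / 4831)    [4831 ≡ 7 mod 8 ⇒ (2 / 4831)^5 = +1]
  = -(4831 / 147)    [QR: both ≡ 3 mod 4, sign flips]
  = -(127 / 147)    [4831 ≡ 127 mod 147]
  = (147 / 127)    [QR: both ≡ 3 mod 4, sign flips]
  = (20 / 127)    [147 ≡ 20 mod 127]
  = (5 / 127)    [127 ≡ 7 mod 8 ⇒ (2 / 127)^2 = +1]
  = (127 / 5)    [QR: 5 ≡ 1 mod 4, sign kept]
  = (2 / 5)    [127 ≡ 2 mod 5]
  = -(1 / 5)    [5 ≡ 5 mod 8 ⇒ (2 / 5) = -1]
  = -1    [(1 / 5) = 1]
Second factor (7861 / 4831):
(7861 / 4831)
  = (3030 / 4831)    [7861 ≡ 3030 mod 4831]
  = (1515 / 4831)    [4831 ≡ 7 mod 8 ⇒ (2 / 4831) = +1]
  = -(4831 / 1515)    [QR: both ≡ 3 mod 4, sign flips]
  = -(286 / 1515)    [4831 ≡ 286 mod 1515]
  = (143 / 1515)    [1515 ≡ 3 mod 8 ⇒ (2 / 1515) = -1]
  = -(1515 / 143)    [QR: both ≡ 3 mod 4, sign flips]
  = -(85 / 143)    [1515 ≡ 85 mod 143]
  = -(143 / 85)    [QR: 85 ≡ 1 mod 4, sign kept]
  = -(58 / 85)    [143 ≡ 58 mod 85]
  = (29 / 85)    [85 ≡ 5 mod 8 ⇒ (2 / 85) = -1]
  = (85 / 29)    [QR: 29 ≡ 1 mod 4, sign kept]
  = (27 / 29)    [85 ≡ 27 mod 29]
  = (29 / 27)    [QR: 29 ≡ 1 mod 4, sign kept]
  = (2 / 27)    [29 ≡ 2 mod 27]
  = -(1 / 27)    [27 ≡ 3 mod 8 ⇒ (2 / 27) = -1]
  = -1    [(1 / 27) = 1]
Product: (-1)·(-1) = 1.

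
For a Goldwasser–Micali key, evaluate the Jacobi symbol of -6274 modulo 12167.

-1

(-6274/12167)
  = -(6274/12167)    [12167 ≡ 3 mod 4 ⇒ (-1/12167) = -1]
  = -(3137/12167)    [12167 ≡ 7 mod 8 ⇒ (2/12167) = +1]
  = -(12167/3137)    [QR: 3137 ≡ 1 mod 4, sign kept]
  = -(2756/3137)    [12167 ≡ 2756 mod 3137]
  = -(689/3137)    [3137 ≡ 1 mod 8 ⇒ (2/3137)^2 = +1]
  = -(3137/689)    [QR: 689 ≡ 1 mod 4, sign kept]
  = -(381/689)    [3137 ≡ 381 mod 689]
  = -(689/381)    [QR: 381 ≡ 1 mod 4, sign kept]
  = -(308/381)    [689 ≡ 308 mod 381]
  = -(77/381)    [381 ≡ 5 mod 8 ⇒ (2/381)^2 = +1]
  = -(381/77)    [QR: 77 ≡ 1 mod 4, sign kept]
  = -(73/77)    [381 ≡ 73 mod 77]
  = -(77/73)    [QR: 73 ≡ 1 mod 4, sign kept]
  = -(4/73)    [77 ≡ 4 mod 73]
  = -(1/73)    [73 ≡ 1 mod 8 ⇒ (2/73)^2 = +1]
  = -1    [(1/73) = 1]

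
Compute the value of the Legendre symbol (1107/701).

(1107/701)
  = (406/701)    [1107 ≡ 406 mod 701]
  = -(203/701)    [701 ≡ 5 mod 8 ⇒ (2/701) = -1]
  = -(701/203)    [QR: 701 ≡ 1 mod 4, sign kept]
  = -(92/203)    [701 ≡ 92 mod 203]
  = -(23/203)    [203 ≡ 3 mod 8 ⇒ (2/203)^2 = +1]
  = (203/23)    [QR: both ≡ 3 mod 4, sign flips]
  = (19/23)    [203 ≡ 19 mod 23]
  = -(23/19)    [QR: both ≡ 3 mod 4, sign flips]
  = -(4/19)    [23 ≡ 4 mod 19]
  = -(1/19)    [19 ≡ 3 mod 8 ⇒ (2/19)^2 = +1]
  = -1    [(1/19) = 1]

-1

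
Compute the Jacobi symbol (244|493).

1

(244|493)
  = (61|493)    [493 ≡ 5 mod 8 ⇒ (2|493)^2 = +1]
  = (493|61)    [QR: 61 ≡ 1 mod 4, sign kept]
  = (5|61)    [493 ≡ 5 mod 61]
  = (61|5)    [QR: 5 ≡ 1 mod 4, sign kept]
  = (1|5)    [61 ≡ 1 mod 5]
  = 1    [(1|5) = 1]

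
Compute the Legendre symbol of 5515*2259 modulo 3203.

By multiplicativity, (5515·2259|3203) = (5515|3203)·(2259|3203).
First factor (5515|3203):
(5515|3203)
  = (2312|3203)    [5515 ≡ 2312 mod 3203]
  = -(289|3203)    [3203 ≡ 3 mod 8 ⇒ (2|3203)^3 = -1]
  = -(3203|289)    [QR: 289 ≡ 1 mod 4, sign kept]
  = -(24|289)    [3203 ≡ 24 mod 289]
  = -(3|289)    [289 ≡ 1 mod 8 ⇒ (2|289)^3 = +1]
  = -(289|3)    [QR: 289 ≡ 1 mod 4, sign kept]
  = -(1|3)    [289 ≡ 1 mod 3]
  = -1    [(1|3) = 1]
Second factor (2259|3203):
(2259|3203)
  = -(3203|2259)    [QR: both ≡ 3 mod 4, sign flips]
  = -(944|2259)    [3203 ≡ 944 mod 2259]
  = -(59|2259)    [2259 ≡ 3 mod 8 ⇒ (2|2259)^4 = +1]
  = (2259|59)    [QR: both ≡ 3 mod 4, sign flips]
  = (17|59)    [2259 ≡ 17 mod 59]
  = (59|17)    [QR: 17 ≡ 1 mod 4, sign kept]
  = (8|17)    [59 ≡ 8 mod 17]
  = (1|17)    [17 ≡ 1 mod 8 ⇒ (2|17)^3 = +1]
  = 1    [(1|17) = 1]
Product: (-1)·(1) = -1.

-1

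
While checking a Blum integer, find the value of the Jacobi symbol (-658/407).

(-658/407)
  = (156/407)    [-658 ≡ 156 mod 407]
  = (39/407)    [407 ≡ 7 mod 8 ⇒ (2/407)^2 = +1]
  = -(407/39)    [QR: both ≡ 3 mod 4, sign flips]
  = -(17/39)    [407 ≡ 17 mod 39]
  = -(39/17)    [QR: 17 ≡ 1 mod 4, sign kept]
  = -(5/17)    [39 ≡ 5 mod 17]
  = -(17/5)    [QR: 5 ≡ 1 mod 4, sign kept]
  = -(2/5)    [17 ≡ 2 mod 5]
  = (1/5)    [5 ≡ 5 mod 8 ⇒ (2/5) = -1]
  = 1    [(1/5) = 1]

1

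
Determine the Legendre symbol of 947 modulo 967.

1

Both 947 ≡ 3 and 967 ≡ 3 (mod 4), so reciprocity gives (947/967) = -(967/947). Reduce: 967 ≡ 20 (mod 947). Now have -(20/947).
Factor out 2: 20 = 2^2·5. Since 947 ≡ 3 (mod 8), (2/947) = -1, and (2/947)^2 = +1. Now have -(5/947).
5 ≡ 1 (mod 4), so quadratic reciprocity gives (5/947) = (947/5). Reduce: 947 ≡ 2 (mod 5). Now have -(2/5).
Factor out 2: 2 = 2. Since 5 ≡ 5 (mod 8), (2/5) = -1. Now have (1/5).
(1/5) = 1. Collecting the sign factors: 1.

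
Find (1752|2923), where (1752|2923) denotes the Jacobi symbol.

Factor out 2: 1752 = 2^3·219. Since 2923 ≡ 3 (mod 8), (2|2923) = -1, and (2|2923)^3 = -1. Now have -(219|2923).
Both 219 ≡ 3 and 2923 ≡ 3 (mod 4), so reciprocity gives (219|2923) = -(2923|219). Reduce: 2923 ≡ 76 (mod 219). Now have (76|219).
Factor out 2: 76 = 2^2·19. Since 219 ≡ 3 (mod 8), (2|219) = -1, and (2|219)^2 = +1. Now have (19|219).
Both 19 ≡ 3 and 219 ≡ 3 (mod 4), so reciprocity gives (19|219) = -(219|19). Reduce: 219 ≡ 10 (mod 19). Now have -(10|19).
Factor out 2: 10 = 2·5. Since 19 ≡ 3 (mod 8), (2|19) = -1. Now have (5|19).
5 ≡ 1 (mod 4), so quadratic reciprocity gives (5|19) = (19|5). Reduce: 19 ≡ 4 (mod 5). Now have (4|5).
Factor out 2: 4 = 2^2. Since 5 ≡ 5 (mod 8), (2|5) = -1, and (2|5)^2 = +1. Now have (1|5).
(1|5) = 1. Collecting the sign factors: 1.

1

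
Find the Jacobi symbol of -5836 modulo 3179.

(-5836|3179)
  = (522|3179)    [-5836 ≡ 522 mod 3179]
  = -(261|3179)    [3179 ≡ 3 mod 8 ⇒ (2|3179) = -1]
  = -(3179|261)    [QR: 261 ≡ 1 mod 4, sign kept]
  = -(47|261)    [3179 ≡ 47 mod 261]
  = -(261|47)    [QR: 261 ≡ 1 mod 4, sign kept]
  = -(26|47)    [261 ≡ 26 mod 47]
  = -(13|47)    [47 ≡ 7 mod 8 ⇒ (2|47) = +1]
  = -(47|13)    [QR: 13 ≡ 1 mod 4, sign kept]
  = -(8|13)    [47 ≡ 8 mod 13]
  = (1|13)    [13 ≡ 5 mod 8 ⇒ (2|13)^3 = -1]
  = 1    [(1|13) = 1]

1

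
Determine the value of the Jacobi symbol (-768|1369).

1

(-768|1369)
  = (768|1369)    [1369 ≡ 1 mod 4 ⇒ (-1|1369) = +1]
  = (3|1369)    [1369 ≡ 1 mod 8 ⇒ (2|1369)^8 = +1]
  = (1369|3)    [QR: 1369 ≡ 1 mod 4, sign kept]
  = (1|3)    [1369 ≡ 1 mod 3]
  = 1    [(1|3) = 1]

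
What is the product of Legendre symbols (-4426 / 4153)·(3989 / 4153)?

1

By multiplicativity, (-4426·3989 / 4153) = (-4426 / 4153)·(3989 / 4153).
First factor (-4426 / 4153):
Reduce the numerator: -4426 ≡ 3880 (mod 4153), so (-4426 / 4153) = (3880 / 4153).
Factor out 2: 3880 = 2^3·485. Since 4153 ≡ 1 (mod 8), (2 / 4153) = +1, and (2 / 4153)^3 = +1. Now have (485 / 4153).
485 ≡ 1 (mod 4), so quadratic reciprocity gives (485 / 4153) = (4153 / 485). Reduce: 4153 ≡ 273 (mod 485). Now have (273 / 485).
273 ≡ 1 (mod 4), so quadratic reciprocity gives (273 / 485) = (485 / 273). Reduce: 485 ≡ 212 (mod 273). Now have (212 / 273).
Factor out 2: 212 = 2^2·53. Since 273 ≡ 1 (mod 8), (2 / 273) = +1, and (2 / 273)^2 = +1. Now have (53 / 273).
53 ≡ 1 (mod 4), so quadratic reciprocity gives (53 / 273) = (273 / 53). Reduce: 273 ≡ 8 (mod 53). Now have (8 / 53).
Factor out 2: 8 = 2^3. Since 53 ≡ 5 (mod 8), (2 / 53) = -1, and (2 / 53)^3 = -1. Now have -(1 / 53).
(1 / 53) = 1. Collecting the sign factors: -1.
Second factor (3989 / 4153):
3989 ≡ 1 (mod 4), so quadratic reciprocity gives (3989 / 4153) = (4153 / 3989). Reduce: 4153 ≡ 164 (mod 3989). Now have (164 / 3989).
Factor out 2: 164 = 2^2·41. Since 3989 ≡ 5 (mod 8), (2 / 3989) = -1, and (2 / 3989)^2 = +1. Now have (41 / 3989).
41 ≡ 1 (mod 4), so quadratic reciprocity gives (41 / 3989) = (3989 / 41). Reduce: 3989 ≡ 12 (mod 41). Now have (12 / 41).
Factor out 2: 12 = 2^2·3. Since 41 ≡ 1 (mod 8), (2 / 41) = +1, and (2 / 41)^2 = +1. Now have (3 / 41).
41 ≡ 1 (mod 4), so quadratic reciprocity gives (3 / 41) = (41 / 3). Reduce: 41 ≡ 2 (mod 3). Now have (2 / 3).
Factor out 2: 2 = 2. Since 3 ≡ 3 (mod 8), (2 / 3) = -1. Now have -(1 / 3).
(1 / 3) = 1. Collecting the sign factors: -1.
Product: (-1)·(-1) = 1.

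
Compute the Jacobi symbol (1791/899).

(1791/899)
  = (892/899)    [1791 ≡ 892 mod 899]
  = (223/899)    [899 ≡ 3 mod 8 ⇒ (2/899)^2 = +1]
  = -(899/223)    [QR: both ≡ 3 mod 4, sign flips]
  = -(7/223)    [899 ≡ 7 mod 223]
  = (223/7)    [QR: both ≡ 3 mod 4, sign flips]
  = (6/7)    [223 ≡ 6 mod 7]
  = (3/7)    [7 ≡ 7 mod 8 ⇒ (2/7) = +1]
  = -(7/3)    [QR: both ≡ 3 mod 4, sign flips]
  = -(1/3)    [7 ≡ 1 mod 3]
  = -1    [(1/3) = 1]

-1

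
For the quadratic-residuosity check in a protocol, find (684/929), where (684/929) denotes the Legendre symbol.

(684/929)
  = (171/929)    [929 ≡ 1 mod 8 ⇒ (2/929)^2 = +1]
  = (929/171)    [QR: 929 ≡ 1 mod 4, sign kept]
  = (74/171)    [929 ≡ 74 mod 171]
  = -(37/171)    [171 ≡ 3 mod 8 ⇒ (2/171) = -1]
  = -(171/37)    [QR: 37 ≡ 1 mod 4, sign kept]
  = -(23/37)    [171 ≡ 23 mod 37]
  = -(37/23)    [QR: 37 ≡ 1 mod 4, sign kept]
  = -(14/23)    [37 ≡ 14 mod 23]
  = -(7/23)    [23 ≡ 7 mod 8 ⇒ (2/23) = +1]
  = (23/7)    [QR: both ≡ 3 mod 4, sign flips]
  = (2/7)    [23 ≡ 2 mod 7]
  = (1/7)    [7 ≡ 7 mod 8 ⇒ (2/7) = +1]
  = 1    [(1/7) = 1]

1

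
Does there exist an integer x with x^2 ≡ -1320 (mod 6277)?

no

Reduce the numerator: -1320 ≡ 4957 (mod 6277), so (-1320/6277) = (4957/6277).
4957 ≡ 1 (mod 4), so quadratic reciprocity gives (4957/6277) = (6277/4957). Reduce: 6277 ≡ 1320 (mod 4957). Now have (1320/4957).
Factor out 2: 1320 = 2^3·165. Since 4957 ≡ 5 (mod 8), (2/4957) = -1, and (2/4957)^3 = -1. Now have -(165/4957).
165 ≡ 1 (mod 4), so quadratic reciprocity gives (165/4957) = (4957/165). Reduce: 4957 ≡ 7 (mod 165). Now have -(7/165).
165 ≡ 1 (mod 4), so quadratic reciprocity gives (7/165) = (165/7). Reduce: 165 ≡ 4 (mod 7). Now have -(4/7).
Factor out 2: 4 = 2^2. Since 7 ≡ 7 (mod 8), (2/7) = +1, and (2/7)^2 = +1. Now have -(1/7).
(1/7) = 1. Collecting the sign factors: -1.
(-1320/6277) = -1, and 6277 is prime, so -1320 is not a quadratic residue mod 6277.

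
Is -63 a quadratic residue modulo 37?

yes

(-63|37)
  = (63|37)    [37 ≡ 1 mod 4 ⇒ (-1|37) = +1]
  = (26|37)    [63 ≡ 26 mod 37]
  = -(13|37)    [37 ≡ 5 mod 8 ⇒ (2|37) = -1]
  = -(37|13)    [QR: 13 ≡ 1 mod 4, sign kept]
  = -(11|13)    [37 ≡ 11 mod 13]
  = -(13|11)    [QR: 13 ≡ 1 mod 4, sign kept]
  = -(2|11)    [13 ≡ 2 mod 11]
  = (1|11)    [11 ≡ 3 mod 8 ⇒ (2|11) = -1]
  = 1    [(1|11) = 1]
(-63|37) = 1, and 37 is prime, so -63 is a quadratic residue mod 37.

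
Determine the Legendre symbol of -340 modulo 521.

-1

(-340 / 521)
  = (340 / 521)    [521 ≡ 1 mod 4 ⇒ (-1 / 521) = +1]
  = (85 / 521)    [521 ≡ 1 mod 8 ⇒ (2 / 521)^2 = +1]
  = (521 / 85)    [QR: 85 ≡ 1 mod 4, sign kept]
  = (11 / 85)    [521 ≡ 11 mod 85]
  = (85 / 11)    [QR: 85 ≡ 1 mod 4, sign kept]
  = (8 / 11)    [85 ≡ 8 mod 11]
  = -(1 / 11)    [11 ≡ 3 mod 8 ⇒ (2 / 11)^3 = -1]
  = -1    [(1 / 11) = 1]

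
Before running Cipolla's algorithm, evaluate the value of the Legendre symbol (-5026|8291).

-1

Reduce the numerator: -5026 ≡ 3265 (mod 8291), so (-5026|8291) = (3265|8291).
3265 ≡ 1 (mod 4), so quadratic reciprocity gives (3265|8291) = (8291|3265). Reduce: 8291 ≡ 1761 (mod 3265). Now have (1761|3265).
1761 ≡ 1 (mod 4), so quadratic reciprocity gives (1761|3265) = (3265|1761). Reduce: 3265 ≡ 1504 (mod 1761). Now have (1504|1761).
Factor out 2: 1504 = 2^5·47. Since 1761 ≡ 1 (mod 8), (2|1761) = +1, and (2|1761)^5 = +1. Now have (47|1761).
1761 ≡ 1 (mod 4), so quadratic reciprocity gives (47|1761) = (1761|47). Reduce: 1761 ≡ 22 (mod 47). Now have (22|47).
Factor out 2: 22 = 2·11. Since 47 ≡ 7 (mod 8), (2|47) = +1. Now have (11|47).
Both 11 ≡ 3 and 47 ≡ 3 (mod 4), so reciprocity gives (11|47) = -(47|11). Reduce: 47 ≡ 3 (mod 11). Now have -(3|11).
Both 3 ≡ 3 and 11 ≡ 3 (mod 4), so reciprocity gives (3|11) = -(11|3). Reduce: 11 ≡ 2 (mod 3). Now have (2|3).
Factor out 2: 2 = 2. Since 3 ≡ 3 (mod 8), (2|3) = -1. Now have -(1|3).
(1|3) = 1. Collecting the sign factors: -1.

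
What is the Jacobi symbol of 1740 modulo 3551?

1

(1740/3551)
  = (435/3551)    [3551 ≡ 7 mod 8 ⇒ (2/3551)^2 = +1]
  = -(3551/435)    [QR: both ≡ 3 mod 4, sign flips]
  = -(71/435)    [3551 ≡ 71 mod 435]
  = (435/71)    [QR: both ≡ 3 mod 4, sign flips]
  = (9/71)    [435 ≡ 9 mod 71]
  = (71/9)    [QR: 9 ≡ 1 mod 4, sign kept]
  = (8/9)    [71 ≡ 8 mod 9]
  = (1/9)    [9 ≡ 1 mod 8 ⇒ (2/9)^3 = +1]
  = 1    [(1/9) = 1]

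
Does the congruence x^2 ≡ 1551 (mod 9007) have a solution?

yes

(1551/9007)
  = -(9007/1551)    [QR: both ≡ 3 mod 4, sign flips]
  = -(1252/1551)    [9007 ≡ 1252 mod 1551]
  = -(313/1551)    [1551 ≡ 7 mod 8 ⇒ (2/1551)^2 = +1]
  = -(1551/313)    [QR: 313 ≡ 1 mod 4, sign kept]
  = -(299/313)    [1551 ≡ 299 mod 313]
  = -(313/299)    [QR: 313 ≡ 1 mod 4, sign kept]
  = -(14/299)    [313 ≡ 14 mod 299]
  = (7/299)    [299 ≡ 3 mod 8 ⇒ (2/299) = -1]
  = -(299/7)    [QR: both ≡ 3 mod 4, sign flips]
  = -(5/7)    [299 ≡ 5 mod 7]
  = -(7/5)    [QR: 5 ≡ 1 mod 4, sign kept]
  = -(2/5)    [7 ≡ 2 mod 5]
  = (1/5)    [5 ≡ 5 mod 8 ⇒ (2/5) = -1]
  = 1    [(1/5) = 1]
(1551/9007) = 1, and 9007 is prime, so 1551 is a quadratic residue mod 9007.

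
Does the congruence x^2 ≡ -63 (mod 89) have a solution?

no

Pull out -1: (-63/89) = (-1/89)·(63/89). Since 89 ≡ 1 (mod 4), (-1/89) = +1. Now have (63/89).
89 ≡ 1 (mod 4), so quadratic reciprocity gives (63/89) = (89/63). Reduce: 89 ≡ 26 (mod 63). Now have (26/63).
Factor out 2: 26 = 2·13. Since 63 ≡ 7 (mod 8), (2/63) = +1. Now have (13/63).
13 ≡ 1 (mod 4), so quadratic reciprocity gives (13/63) = (63/13). Reduce: 63 ≡ 11 (mod 13). Now have (11/13).
13 ≡ 1 (mod 4), so quadratic reciprocity gives (11/13) = (13/11). Reduce: 13 ≡ 2 (mod 11). Now have (2/11).
Factor out 2: 2 = 2. Since 11 ≡ 3 (mod 8), (2/11) = -1. Now have -(1/11).
(1/11) = 1. Collecting the sign factors: -1.
The Legendre symbol is -1, so x^2 ≡ -63 (mod 89) has no solution.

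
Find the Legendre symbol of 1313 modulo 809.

1

(1313/809)
  = (504/809)    [1313 ≡ 504 mod 809]
  = (63/809)    [809 ≡ 1 mod 8 ⇒ (2/809)^3 = +1]
  = (809/63)    [QR: 809 ≡ 1 mod 4, sign kept]
  = (53/63)    [809 ≡ 53 mod 63]
  = (63/53)    [QR: 53 ≡ 1 mod 4, sign kept]
  = (10/53)    [63 ≡ 10 mod 53]
  = -(5/53)    [53 ≡ 5 mod 8 ⇒ (2/53) = -1]
  = -(53/5)    [QR: 5 ≡ 1 mod 4, sign kept]
  = -(3/5)    [53 ≡ 3 mod 5]
  = -(5/3)    [QR: 5 ≡ 1 mod 4, sign kept]
  = -(2/3)    [5 ≡ 2 mod 3]
  = (1/3)    [3 ≡ 3 mod 8 ⇒ (2/3) = -1]
  = 1    [(1/3) = 1]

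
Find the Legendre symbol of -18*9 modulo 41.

1

By multiplicativity, (-18·9/41) = (-18/41)·(9/41).
First factor (-18/41):
(-18/41)
  = (18/41)    [41 ≡ 1 mod 4 ⇒ (-1/41) = +1]
  = (9/41)    [41 ≡ 1 mod 8 ⇒ (2/41) = +1]
  = (41/9)    [QR: 9 ≡ 1 mod 4, sign kept]
  = (5/9)    [41 ≡ 5 mod 9]
  = (9/5)    [QR: 5 ≡ 1 mod 4, sign kept]
  = (4/5)    [9 ≡ 4 mod 5]
  = (1/5)    [5 ≡ 5 mod 8 ⇒ (2/5)^2 = +1]
  = 1    [(1/5) = 1]
Second factor (9/41):
(9/41)
  = (41/9)    [QR: 9 ≡ 1 mod 4, sign kept]
  = (5/9)    [41 ≡ 5 mod 9]
  = (9/5)    [QR: 5 ≡ 1 mod 4, sign kept]
  = (4/5)    [9 ≡ 4 mod 5]
  = (1/5)    [5 ≡ 5 mod 8 ⇒ (2/5)^2 = +1]
  = 1    [(1/5) = 1]
Product: (1)·(1) = 1.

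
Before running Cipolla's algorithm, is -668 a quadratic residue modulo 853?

(-668/853)
  = (185/853)    [-668 ≡ 185 mod 853]
  = (853/185)    [QR: 185 ≡ 1 mod 4, sign kept]
  = (113/185)    [853 ≡ 113 mod 185]
  = (185/113)    [QR: 113 ≡ 1 mod 4, sign kept]
  = (72/113)    [185 ≡ 72 mod 113]
  = (9/113)    [113 ≡ 1 mod 8 ⇒ (2/113)^3 = +1]
  = (113/9)    [QR: 9 ≡ 1 mod 4, sign kept]
  = (5/9)    [113 ≡ 5 mod 9]
  = (9/5)    [QR: 5 ≡ 1 mod 4, sign kept]
  = (4/5)    [9 ≡ 4 mod 5]
  = (1/5)    [5 ≡ 5 mod 8 ⇒ (2/5)^2 = +1]
  = 1    [(1/5) = 1]
(-668/853) = 1, and 853 is prime, so -668 is a quadratic residue mod 853.

yes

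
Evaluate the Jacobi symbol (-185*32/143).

-1

By multiplicativity, (-185·32/143) = (-185/143)·(32/143).
First factor (-185/143):
Pull out -1: (-185/143) = (-1/143)·(185/143). Since 143 ≡ 3 (mod 4), (-1/143) = -1. Now have -(185/143).
Reduce the numerator: 185 ≡ 42 (mod 143), so (185/143) = (42/143).
Factor out 2: 42 = 2·21. Since 143 ≡ 7 (mod 8), (2/143) = +1. Now have -(21/143).
21 ≡ 1 (mod 4), so quadratic reciprocity gives (21/143) = (143/21). Reduce: 143 ≡ 17 (mod 21). Now have -(17/21).
17 ≡ 1 (mod 4), so quadratic reciprocity gives (17/21) = (21/17). Reduce: 21 ≡ 4 (mod 17). Now have -(4/17).
Factor out 2: 4 = 2^2. Since 17 ≡ 1 (mod 8), (2/17) = +1, and (2/17)^2 = +1. Now have -(1/17).
(1/17) = 1. Collecting the sign factors: -1.
Second factor (32/143):
Factor out 2: 32 = 2^5. Since 143 ≡ 7 (mod 8), (2/143) = +1, and (2/143)^5 = +1. Now have (1/143).
(1/143) = 1. Collecting the sign factors: 1.
Product: (-1)·(1) = -1.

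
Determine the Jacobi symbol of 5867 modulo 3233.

Reduce the numerator: 5867 ≡ 2634 (mod 3233), so (5867/3233) = (2634/3233).
Factor out 2: 2634 = 2·1317. Since 3233 ≡ 1 (mod 8), (2/3233) = +1. Now have (1317/3233).
1317 ≡ 1 (mod 4), so quadratic reciprocity gives (1317/3233) = (3233/1317). Reduce: 3233 ≡ 599 (mod 1317). Now have (599/1317).
1317 ≡ 1 (mod 4), so quadratic reciprocity gives (599/1317) = (1317/599). Reduce: 1317 ≡ 119 (mod 599). Now have (119/599).
Both 119 ≡ 3 and 599 ≡ 3 (mod 4), so reciprocity gives (119/599) = -(599/119). Reduce: 599 ≡ 4 (mod 119). Now have -(4/119).
Factor out 2: 4 = 2^2. Since 119 ≡ 7 (mod 8), (2/119) = +1, and (2/119)^2 = +1. Now have -(1/119).
(1/119) = 1. Collecting the sign factors: -1.

-1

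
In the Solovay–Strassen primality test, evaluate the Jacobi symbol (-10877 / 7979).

Reduce the numerator: -10877 ≡ 5081 (mod 7979), so (-10877 / 7979) = (5081 / 7979).
5081 ≡ 1 (mod 4), so quadratic reciprocity gives (5081 / 7979) = (7979 / 5081). Reduce: 7979 ≡ 2898 (mod 5081). Now have (2898 / 5081).
Factor out 2: 2898 = 2·1449. Since 5081 ≡ 1 (mod 8), (2 / 5081) = +1. Now have (1449 / 5081).
1449 ≡ 1 (mod 4), so quadratic reciprocity gives (1449 / 5081) = (5081 / 1449). Reduce: 5081 ≡ 734 (mod 1449). Now have (734 / 1449).
Factor out 2: 734 = 2·367. Since 1449 ≡ 1 (mod 8), (2 / 1449) = +1. Now have (367 / 1449).
1449 ≡ 1 (mod 4), so quadratic reciprocity gives (367 / 1449) = (1449 / 367). Reduce: 1449 ≡ 348 (mod 367). Now have (348 / 367).
Factor out 2: 348 = 2^2·87. Since 367 ≡ 7 (mod 8), (2 / 367) = +1, and (2 / 367)^2 = +1. Now have (87 / 367).
Both 87 ≡ 3 and 367 ≡ 3 (mod 4), so reciprocity gives (87 / 367) = -(367 / 87). Reduce: 367 ≡ 19 (mod 87). Now have -(19 / 87).
Both 19 ≡ 3 and 87 ≡ 3 (mod 4), so reciprocity gives (19 / 87) = -(87 / 19). Reduce: 87 ≡ 11 (mod 19). Now have (11 / 19).
Both 11 ≡ 3 and 19 ≡ 3 (mod 4), so reciprocity gives (11 / 19) = -(19 / 11). Reduce: 19 ≡ 8 (mod 11). Now have -(8 / 11).
Factor out 2: 8 = 2^3. Since 11 ≡ 3 (mod 8), (2 / 11) = -1, and (2 / 11)^3 = -1. Now have (1 / 11).
(1 / 11) = 1. Collecting the sign factors: 1.

1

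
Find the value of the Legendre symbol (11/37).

1

(11/37)
  = (37/11)    [QR: 37 ≡ 1 mod 4, sign kept]
  = (4/11)    [37 ≡ 4 mod 11]
  = (1/11)    [11 ≡ 3 mod 8 ⇒ (2/11)^2 = +1]
  = 1    [(1/11) = 1]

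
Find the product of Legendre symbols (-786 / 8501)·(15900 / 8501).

By multiplicativity, (-786·15900 / 8501) = (-786 / 8501)·(15900 / 8501).
First factor (-786 / 8501):
(-786 / 8501)
  = (7715 / 8501)    [-786 ≡ 7715 mod 8501]
  = (8501 / 7715)    [QR: 8501 ≡ 1 mod 4, sign kept]
  = (786 / 7715)    [8501 ≡ 786 mod 7715]
  = -(393 / 7715)    [7715 ≡ 3 mod 8 ⇒ (2 / 7715) = -1]
  = -(7715 / 393)    [QR: 393 ≡ 1 mod 4, sign kept]
  = -(248 / 393)    [7715 ≡ 248 mod 393]
  = -(31 / 393)    [393 ≡ 1 mod 8 ⇒ (2 / 393)^3 = +1]
  = -(393 / 31)    [QR: 393 ≡ 1 mod 4, sign kept]
  = -(21 / 31)    [393 ≡ 21 mod 31]
  = -(31 / 21)    [QR: 21 ≡ 1 mod 4, sign kept]
  = -(10 / 21)    [31 ≡ 10 mod 21]
  = (5 / 21)    [21 ≡ 5 mod 8 ⇒ (2 / 21) = -1]
  = (21 / 5)    [QR: 5 ≡ 1 mod 4, sign kept]
  = (1 / 5)    [21 ≡ 1 mod 5]
  = 1    [(1 / 5) = 1]
Second factor (15900 / 8501):
(15900 / 8501)
  = (7399 / 8501)    [15900 ≡ 7399 mod 8501]
  = (8501 / 7399)    [QR: 8501 ≡ 1 mod 4, sign kept]
  = (1102 / 7399)    [8501 ≡ 1102 mod 7399]
  = (551 / 7399)    [7399 ≡ 7 mod 8 ⇒ (2 / 7399) = +1]
  = -(7399 / 551)    [QR: both ≡ 3 mod 4, sign flips]
  = -(236 / 551)    [7399 ≡ 236 mod 551]
  = -(59 / 551)    [551 ≡ 7 mod 8 ⇒ (2 / 551)^2 = +1]
  = (551 / 59)    [QR: both ≡ 3 mod 4, sign flips]
  = (20 / 59)    [551 ≡ 20 mod 59]
  = (5 / 59)    [59 ≡ 3 mod 8 ⇒ (2 / 59)^2 = +1]
  = (59 / 5)    [QR: 5 ≡ 1 mod 4, sign kept]
  = (4 / 5)    [59 ≡ 4 mod 5]
  = (1 / 5)    [5 ≡ 5 mod 8 ⇒ (2 / 5)^2 = +1]
  = 1    [(1 / 5) = 1]
Product: (1)·(1) = 1.

1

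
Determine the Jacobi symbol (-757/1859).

(-757/1859)
  = -(757/1859)    [1859 ≡ 3 mod 4 ⇒ (-1/1859) = -1]
  = -(1859/757)    [QR: 757 ≡ 1 mod 4, sign kept]
  = -(345/757)    [1859 ≡ 345 mod 757]
  = -(757/345)    [QR: 345 ≡ 1 mod 4, sign kept]
  = -(67/345)    [757 ≡ 67 mod 345]
  = -(345/67)    [QR: 345 ≡ 1 mod 4, sign kept]
  = -(10/67)    [345 ≡ 10 mod 67]
  = (5/67)    [67 ≡ 3 mod 8 ⇒ (2/67) = -1]
  = (67/5)    [QR: 5 ≡ 1 mod 4, sign kept]
  = (2/5)    [67 ≡ 2 mod 5]
  = -(1/5)    [5 ≡ 5 mod 8 ⇒ (2/5) = -1]
  = -1    [(1/5) = 1]

-1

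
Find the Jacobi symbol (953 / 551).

Reduce the numerator: 953 ≡ 402 (mod 551), so (953 / 551) = (402 / 551).
Factor out 2: 402 = 2·201. Since 551 ≡ 7 (mod 8), (2 / 551) = +1. Now have (201 / 551).
201 ≡ 1 (mod 4), so quadratic reciprocity gives (201 / 551) = (551 / 201). Reduce: 551 ≡ 149 (mod 201). Now have (149 / 201).
149 ≡ 1 (mod 4), so quadratic reciprocity gives (149 / 201) = (201 / 149). Reduce: 201 ≡ 52 (mod 149). Now have (52 / 149).
Factor out 2: 52 = 2^2·13. Since 149 ≡ 5 (mod 8), (2 / 149) = -1, and (2 / 149)^2 = +1. Now have (13 / 149).
13 ≡ 1 (mod 4), so quadratic reciprocity gives (13 / 149) = (149 / 13). Reduce: 149 ≡ 6 (mod 13). Now have (6 / 13).
Factor out 2: 6 = 2·3. Since 13 ≡ 5 (mod 8), (2 / 13) = -1. Now have -(3 / 13).
13 ≡ 1 (mod 4), so quadratic reciprocity gives (3 / 13) = (13 / 3). Reduce: 13 ≡ 1 (mod 3). Now have -(1 / 3).
(1 / 3) = 1. Collecting the sign factors: -1.

-1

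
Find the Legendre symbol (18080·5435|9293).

By multiplicativity, (18080·5435|9293) = (18080|9293)·(5435|9293).
First factor (18080|9293):
(18080|9293)
  = (8787|9293)    [18080 ≡ 8787 mod 9293]
  = (9293|8787)    [QR: 9293 ≡ 1 mod 4, sign kept]
  = (506|8787)    [9293 ≡ 506 mod 8787]
  = -(253|8787)    [8787 ≡ 3 mod 8 ⇒ (2|8787) = -1]
  = -(8787|253)    [QR: 253 ≡ 1 mod 4, sign kept]
  = -(185|253)    [8787 ≡ 185 mod 253]
  = -(253|185)    [QR: 185 ≡ 1 mod 4, sign kept]
  = -(68|185)    [253 ≡ 68 mod 185]
  = -(17|185)    [185 ≡ 1 mod 8 ⇒ (2|185)^2 = +1]
  = -(185|17)    [QR: 17 ≡ 1 mod 4, sign kept]
  = -(15|17)    [185 ≡ 15 mod 17]
  = -(17|15)    [QR: 17 ≡ 1 mod 4, sign kept]
  = -(2|15)    [17 ≡ 2 mod 15]
  = -(1|15)    [15 ≡ 7 mod 8 ⇒ (2|15) = +1]
  = -1    [(1|15) = 1]
Second factor (5435|9293):
(5435|9293)
  = (9293|5435)    [QR: 9293 ≡ 1 mod 4, sign kept]
  = (3858|5435)    [9293 ≡ 3858 mod 5435]
  = -(1929|5435)    [5435 ≡ 3 mod 8 ⇒ (2|5435) = -1]
  = -(5435|1929)    [QR: 1929 ≡ 1 mod 4, sign kept]
  = -(1577|1929)    [5435 ≡ 1577 mod 1929]
  = -(1929|1577)    [QR: 1577 ≡ 1 mod 4, sign kept]
  = -(352|1577)    [1929 ≡ 352 mod 1577]
  = -(11|1577)    [1577 ≡ 1 mod 8 ⇒ (2|1577)^5 = +1]
  = -(1577|11)    [QR: 1577 ≡ 1 mod 4, sign kept]
  = -(4|11)    [1577 ≡ 4 mod 11]
  = -(1|11)    [11 ≡ 3 mod 8 ⇒ (2|11)^2 = +1]
  = -1    [(1|11) = 1]
Product: (-1)·(-1) = 1.

1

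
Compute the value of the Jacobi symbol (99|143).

0

Both 99 ≡ 3 and 143 ≡ 3 (mod 4), so reciprocity gives (99|143) = -(143|99). Reduce: 143 ≡ 44 (mod 99). Now have -(44|99).
Factor out 2: 44 = 2^2·11. Since 99 ≡ 3 (mod 8), (2|99) = -1, and (2|99)^2 = +1. Now have -(11|99).
Both 11 ≡ 3 and 99 ≡ 3 (mod 4), so reciprocity gives (11|99) = -(99|11). Reduce: 99 ≡ 0 (mod 11). Now have (0|11).
The numerator is now 0 with denominator 11 > 1: the symbol is 0.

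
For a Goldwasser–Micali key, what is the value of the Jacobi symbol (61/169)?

1

61 ≡ 1 (mod 4), so quadratic reciprocity gives (61/169) = (169/61). Reduce: 169 ≡ 47 (mod 61). Now have (47/61).
61 ≡ 1 (mod 4), so quadratic reciprocity gives (47/61) = (61/47). Reduce: 61 ≡ 14 (mod 47). Now have (14/47).
Factor out 2: 14 = 2·7. Since 47 ≡ 7 (mod 8), (2/47) = +1. Now have (7/47).
Both 7 ≡ 3 and 47 ≡ 3 (mod 4), so reciprocity gives (7/47) = -(47/7). Reduce: 47 ≡ 5 (mod 7). Now have -(5/7).
5 ≡ 1 (mod 4), so quadratic reciprocity gives (5/7) = (7/5). Reduce: 7 ≡ 2 (mod 5). Now have -(2/5).
Factor out 2: 2 = 2. Since 5 ≡ 5 (mod 8), (2/5) = -1. Now have (1/5).
(1/5) = 1. Collecting the sign factors: 1.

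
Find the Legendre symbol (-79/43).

-1

Reduce the numerator: -79 ≡ 7 (mod 43), so (-79/43) = (7/43).
Both 7 ≡ 3 and 43 ≡ 3 (mod 4), so reciprocity gives (7/43) = -(43/7). Reduce: 43 ≡ 1 (mod 7). Now have -(1/7).
(1/7) = 1. Collecting the sign factors: -1.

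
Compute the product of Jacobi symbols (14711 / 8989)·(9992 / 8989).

1

By multiplicativity, (14711·9992 / 8989) = (14711 / 8989)·(9992 / 8989).
First factor (14711 / 8989):
Reduce the numerator: 14711 ≡ 5722 (mod 8989), so (14711 / 8989) = (5722 / 8989).
Factor out 2: 5722 = 2·2861. Since 8989 ≡ 5 (mod 8), (2 / 8989) = -1. Now have -(2861 / 8989).
2861 ≡ 1 (mod 4), so quadratic reciprocity gives (2861 / 8989) = (8989 / 2861). Reduce: 8989 ≡ 406 (mod 2861). Now have -(406 / 2861).
Factor out 2: 406 = 2·203. Since 2861 ≡ 5 (mod 8), (2 / 2861) = -1. Now have (203 / 2861).
2861 ≡ 1 (mod 4), so quadratic reciprocity gives (203 / 2861) = (2861 / 203). Reduce: 2861 ≡ 19 (mod 203). Now have (19 / 203).
Both 19 ≡ 3 and 203 ≡ 3 (mod 4), so reciprocity gives (19 / 203) = -(203 / 19). Reduce: 203 ≡ 13 (mod 19). Now have -(13 / 19).
13 ≡ 1 (mod 4), so quadratic reciprocity gives (13 / 19) = (19 / 13). Reduce: 19 ≡ 6 (mod 13). Now have -(6 / 13).
Factor out 2: 6 = 2·3. Since 13 ≡ 5 (mod 8), (2 / 13) = -1. Now have (3 / 13).
13 ≡ 1 (mod 4), so quadratic reciprocity gives (3 / 13) = (13 / 3). Reduce: 13 ≡ 1 (mod 3). Now have (1 / 3).
(1 / 3) = 1. Collecting the sign factors: 1.
Second factor (9992 / 8989):
Reduce the numerator: 9992 ≡ 1003 (mod 8989), so (9992 / 8989) = (1003 / 8989).
8989 ≡ 1 (mod 4), so quadratic reciprocity gives (1003 / 8989) = (8989 / 1003). Reduce: 8989 ≡ 965 (mod 1003). Now have (965 / 1003).
965 ≡ 1 (mod 4), so quadratic reciprocity gives (965 / 1003) = (1003 / 965). Reduce: 1003 ≡ 38 (mod 965). Now have (38 / 965).
Factor out 2: 38 = 2·19. Since 965 ≡ 5 (mod 8), (2 / 965) = -1. Now have -(19 / 965).
965 ≡ 1 (mod 4), so quadratic reciprocity gives (19 / 965) = (965 / 19). Reduce: 965 ≡ 15 (mod 19). Now have -(15 / 19).
Both 15 ≡ 3 and 19 ≡ 3 (mod 4), so reciprocity gives (15 / 19) = -(19 / 15). Reduce: 19 ≡ 4 (mod 15). Now have (4 / 15).
Factor out 2: 4 = 2^2. Since 15 ≡ 7 (mod 8), (2 / 15) = +1, and (2 / 15)^2 = +1. Now have (1 / 15).
(1 / 15) = 1. Collecting the sign factors: 1.
Product: (1)·(1) = 1.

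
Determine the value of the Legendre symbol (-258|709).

-1

(-258|709)
  = (258|709)    [709 ≡ 1 mod 4 ⇒ (-1|709) = +1]
  = -(129|709)    [709 ≡ 5 mod 8 ⇒ (2|709) = -1]
  = -(709|129)    [QR: 129 ≡ 1 mod 4, sign kept]
  = -(64|129)    [709 ≡ 64 mod 129]
  = -(1|129)    [129 ≡ 1 mod 8 ⇒ (2|129)^6 = +1]
  = -1    [(1|129) = 1]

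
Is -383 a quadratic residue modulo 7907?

(-383|7907)
  = (7524|7907)    [-383 ≡ 7524 mod 7907]
  = (1881|7907)    [7907 ≡ 3 mod 8 ⇒ (2|7907)^2 = +1]
  = (7907|1881)    [QR: 1881 ≡ 1 mod 4, sign kept]
  = (383|1881)    [7907 ≡ 383 mod 1881]
  = (1881|383)    [QR: 1881 ≡ 1 mod 4, sign kept]
  = (349|383)    [1881 ≡ 349 mod 383]
  = (383|349)    [QR: 349 ≡ 1 mod 4, sign kept]
  = (34|349)    [383 ≡ 34 mod 349]
  = -(17|349)    [349 ≡ 5 mod 8 ⇒ (2|349) = -1]
  = -(349|17)    [QR: 17 ≡ 1 mod 4, sign kept]
  = -(9|17)    [349 ≡ 9 mod 17]
  = -(17|9)    [QR: 9 ≡ 1 mod 4, sign kept]
  = -(8|9)    [17 ≡ 8 mod 9]
  = -(1|9)    [9 ≡ 1 mod 8 ⇒ (2|9)^3 = +1]
  = -1    [(1|9) = 1]
(-383|7907) = -1, and 7907 is prime, so -383 is not a quadratic residue mod 7907.

no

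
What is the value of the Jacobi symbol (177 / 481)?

1

177 ≡ 1 (mod 4), so quadratic reciprocity gives (177 / 481) = (481 / 177). Reduce: 481 ≡ 127 (mod 177). Now have (127 / 177).
177 ≡ 1 (mod 4), so quadratic reciprocity gives (127 / 177) = (177 / 127). Reduce: 177 ≡ 50 (mod 127). Now have (50 / 127).
Factor out 2: 50 = 2·25. Since 127 ≡ 7 (mod 8), (2 / 127) = +1. Now have (25 / 127).
25 ≡ 1 (mod 4), so quadratic reciprocity gives (25 / 127) = (127 / 25). Reduce: 127 ≡ 2 (mod 25). Now have (2 / 25).
Factor out 2: 2 = 2. Since 25 ≡ 1 (mod 8), (2 / 25) = +1. Now have (1 / 25).
(1 / 25) = 1. Collecting the sign factors: 1.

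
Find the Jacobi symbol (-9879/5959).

(-9879/5959)
  = (2039/5959)    [-9879 ≡ 2039 mod 5959]
  = -(5959/2039)    [QR: both ≡ 3 mod 4, sign flips]
  = -(1881/2039)    [5959 ≡ 1881 mod 2039]
  = -(2039/1881)    [QR: 1881 ≡ 1 mod 4, sign kept]
  = -(158/1881)    [2039 ≡ 158 mod 1881]
  = -(79/1881)    [1881 ≡ 1 mod 8 ⇒ (2/1881) = +1]
  = -(1881/79)    [QR: 1881 ≡ 1 mod 4, sign kept]
  = -(64/79)    [1881 ≡ 64 mod 79]
  = -(1/79)    [79 ≡ 7 mod 8 ⇒ (2/79)^6 = +1]
  = -1    [(1/79) = 1]

-1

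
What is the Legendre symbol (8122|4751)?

1

(8122|4751)
  = (3371|4751)    [8122 ≡ 3371 mod 4751]
  = -(4751|3371)    [QR: both ≡ 3 mod 4, sign flips]
  = -(1380|3371)    [4751 ≡ 1380 mod 3371]
  = -(345|3371)    [3371 ≡ 3 mod 8 ⇒ (2|3371)^2 = +1]
  = -(3371|345)    [QR: 345 ≡ 1 mod 4, sign kept]
  = -(266|345)    [3371 ≡ 266 mod 345]
  = -(133|345)    [345 ≡ 1 mod 8 ⇒ (2|345) = +1]
  = -(345|133)    [QR: 133 ≡ 1 mod 4, sign kept]
  = -(79|133)    [345 ≡ 79 mod 133]
  = -(133|79)    [QR: 133 ≡ 1 mod 4, sign kept]
  = -(54|79)    [133 ≡ 54 mod 79]
  = -(27|79)    [79 ≡ 7 mod 8 ⇒ (2|79) = +1]
  = (79|27)    [QR: both ≡ 3 mod 4, sign flips]
  = (25|27)    [79 ≡ 25 mod 27]
  = (27|25)    [QR: 25 ≡ 1 mod 4, sign kept]
  = (2|25)    [27 ≡ 2 mod 25]
  = (1|25)    [25 ≡ 1 mod 8 ⇒ (2|25) = +1]
  = 1    [(1|25) = 1]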